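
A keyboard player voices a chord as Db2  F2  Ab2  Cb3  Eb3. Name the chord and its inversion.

Db dominant ninth, root position

The distinct note names are Db, F, Ab, Cb, Eb. Stacked in thirds they read Db–F–Ab–Cb–Eb, which is a dominant ninth chord on Db.
With the root (Db) in the bass, the chord is in root position.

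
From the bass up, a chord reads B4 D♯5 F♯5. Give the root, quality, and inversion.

B major, root position

The pitch classes B, D#, F# arrange in thirds as B–D#–F#: a B major triad.
The lowest note is B, the root of the chord, so this is root position (figured bass 5/3).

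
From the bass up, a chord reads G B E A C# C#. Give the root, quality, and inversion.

The distinct note names are G, B, E, A, C#. Stacked in thirds they read A–C#–E–G–B, which is a dominant ninth chord on A.
With the seventh (G) in the bass, the chord is in third inversion.

A dominant ninth, third inversion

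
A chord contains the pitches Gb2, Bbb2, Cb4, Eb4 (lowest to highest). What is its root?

The distinct letter names are Gb, Bbb, Cb, Eb. Arranged as a stack of thirds they read Cb–Eb–Gb–Bbb, so Cb is the root (a Cb dominant seventh chord).

Cb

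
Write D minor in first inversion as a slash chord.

First inversion of D minor has the third (F) in the bass. As a slash chord: Dm/F.

Dm/F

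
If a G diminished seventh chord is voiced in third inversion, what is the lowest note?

Fb

G diminished seventh is G–Bb–Db–Fb. Third inversion places the seventh in the bass: Fb.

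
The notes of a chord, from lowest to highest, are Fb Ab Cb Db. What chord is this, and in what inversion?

The distinct note names are Fb, Ab, Cb, Db. Stacked in thirds they read Db–Fb–Ab–Cb, which is a minor seventh chord on Db.
With the third (Fb) in the bass, the chord is in first inversion (figured bass 6/5).

Db minor seventh, first inversion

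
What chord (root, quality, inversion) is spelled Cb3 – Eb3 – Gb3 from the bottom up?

The pitch classes Cb, Eb, Gb arrange in thirds as Cb–Eb–Gb: a Cb major triad.
The lowest note is Cb, the root of the chord, so this is root position (figured bass 5/3).

Cb major, root position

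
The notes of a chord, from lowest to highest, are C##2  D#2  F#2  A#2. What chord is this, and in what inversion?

D# minor-major seventh, third inversion

Reducing to letter names: C##, D#, F#, A#. These stack in thirds as D#–F#–A#–C## — a D# minor-major seventh chord.
The lowest note is C##, the seventh of the chord, so this is third inversion (figured bass 4/2).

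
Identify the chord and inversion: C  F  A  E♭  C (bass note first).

Reducing to letter names: C, F, A, Eb. These stack in thirds as F–A–C–Eb — an F dominant seventh chord.
With the fifth (C) in the bass, the chord is in second inversion (figured bass 4/3).

F dominant seventh, second inversion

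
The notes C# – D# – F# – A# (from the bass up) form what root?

The distinct letter names are C#, D#, F#, A#. Arranged as a stack of thirds they read D#–F#–A#–C#, so D# is the root (a D# minor seventh chord).

D#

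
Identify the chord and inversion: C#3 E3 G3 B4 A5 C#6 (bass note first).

A dominant ninth, first inversion

The pitch classes C#, E, G, B, A arrange in thirds as A–C#–E–G–B: an A dominant ninth chord.
The lowest note is C#, the third of the chord, so this is first inversion.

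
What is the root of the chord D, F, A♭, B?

B

D, F, Ab, B are the tones of a B diminished seventh chord (B–D–F–Ab), making B the root.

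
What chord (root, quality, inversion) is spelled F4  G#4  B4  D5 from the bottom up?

The pitch classes F, G#, B, D arrange in thirds as G#–B–D–F: a G# diminished seventh chord.
F is the seventh of G# diminished seventh; seventh in the bass means third inversion (figured bass 4/2).

G# diminished seventh, third inversion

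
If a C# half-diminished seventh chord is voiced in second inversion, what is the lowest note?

G

In second inversion the fifth is lowest. For C# half-diminished seventh (C#–E–G–B) that is G.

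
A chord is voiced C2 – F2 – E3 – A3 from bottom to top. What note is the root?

C, F, E, A are the tones of an F major seventh chord (F–A–C–E), making F the root.

F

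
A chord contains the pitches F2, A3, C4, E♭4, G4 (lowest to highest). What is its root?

F, A, C, Eb, G are the tones of an F dominant ninth chord (F–A–C–Eb–G), making F the root.

F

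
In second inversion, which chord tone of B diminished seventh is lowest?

F

The fifth of B diminished seventh (B–D–F–Ab) is F; that is the bass in second inversion.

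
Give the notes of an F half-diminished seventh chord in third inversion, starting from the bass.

Spelling F half-diminished seventh: F–Ab–Cb–Eb. In third inversion the seventh is bass, giving Eb, F, Ab, Cb from the bottom.

Eb, F, Ab, Cb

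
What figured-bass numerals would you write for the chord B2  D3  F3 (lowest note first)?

5/3

The notes B, D, F stack in thirds as B–D–F — a B diminished triad. The bass B is the root, so this is root position: figured 5/3.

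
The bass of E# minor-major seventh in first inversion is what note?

E# minor-major seventh is E#–G#–B#–D##. First inversion places the third in the bass: G#.

G#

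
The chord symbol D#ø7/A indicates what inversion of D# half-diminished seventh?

second inversion

D#ø7/A means D# half-diminished seventh with A in the bass. A is the fifth of D# half-diminished seventh (D#–F#–A–C#), so this is second inversion.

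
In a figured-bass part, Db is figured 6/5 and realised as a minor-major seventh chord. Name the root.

The figures 6/5 mean the third of the chord is in the bass. If Db is the third of a minor-major seventh chord, the root is Bb (chord tones Bb–Db–F–A).

Bb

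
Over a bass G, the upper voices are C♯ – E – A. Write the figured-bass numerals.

The notes G, C#, E, A stack in thirds as A–C#–E–G — an A dominant seventh chord. The bass G is the seventh, so this is third inversion: figured 4/2.

4/2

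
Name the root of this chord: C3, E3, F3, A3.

F

The distinct letter names are C, E, F, A. Arranged as a stack of thirds they read F–A–C–E, so F is the root (an F major seventh chord).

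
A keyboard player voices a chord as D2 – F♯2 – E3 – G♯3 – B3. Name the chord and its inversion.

E dominant ninth, third inversion

The distinct note names are D, F#, E, G#, B. Stacked in thirds they read E–G#–B–D–F#, which is a dominant ninth chord on E.
D is the seventh of E dominant ninth; seventh in the bass means third inversion.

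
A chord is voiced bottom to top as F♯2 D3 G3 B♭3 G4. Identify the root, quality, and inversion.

Reducing to letter names: F#, D, G, Bb. These stack in thirds as G–Bb–D–F# — a G minor-major seventh chord.
F# is the seventh of G minor-major seventh; seventh in the bass means third inversion (figured bass 4/2).

G minor-major seventh, third inversion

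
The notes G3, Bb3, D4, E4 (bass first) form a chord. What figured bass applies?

The notes G, Bb, D, E stack in thirds as E–G–Bb–D — an E half-diminished seventh chord. The bass G is the third, so this is first inversion: figured 6/5.

6/5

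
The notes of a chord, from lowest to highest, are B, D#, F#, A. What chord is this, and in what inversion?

B dominant seventh, root position

Reducing to letter names: B, D#, F#, A. These stack in thirds as B–D#–F#–A — a B dominant seventh chord.
B is the root of B dominant seventh; root in the bass means root position (figured bass 7).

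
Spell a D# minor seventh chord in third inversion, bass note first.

C#, D#, F#, A#

The chord tones are D#–F#–A#–C#. With the seventh (C#) lowest for third inversion: C#, D#, F#, A#.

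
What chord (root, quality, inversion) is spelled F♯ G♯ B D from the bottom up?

The pitch classes F#, G#, B, D arrange in thirds as G#–B–D–F#: a G# half-diminished seventh chord.
With the seventh (F#) in the bass, the chord is in third inversion (figured bass 4/2).

G# half-diminished seventh, third inversion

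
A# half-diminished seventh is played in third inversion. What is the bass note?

A# half-diminished seventh is A#–C#–E–G#. Third inversion places the seventh in the bass: G#.

G#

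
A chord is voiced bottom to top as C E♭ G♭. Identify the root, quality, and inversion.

C diminished, root position

Reducing to letter names: C, Eb, Gb. These stack in thirds as C–Eb–Gb — a C diminished triad.
With the root (C) in the bass, the chord is in root position (figured bass 5/3).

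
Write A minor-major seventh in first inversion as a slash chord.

First inversion of A minor-major seventh has the third (C) in the bass. As a slash chord: Am(maj7)/C.

Am(maj7)/C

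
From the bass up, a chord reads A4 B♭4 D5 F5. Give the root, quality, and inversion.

The pitch classes A, Bb, D, F arrange in thirds as Bb–D–F–A: a Bb major seventh chord.
The lowest note is A, the seventh of the chord, so this is third inversion (figured bass 4/2).

Bb major seventh, third inversion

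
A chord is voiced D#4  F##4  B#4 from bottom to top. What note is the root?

B#

The distinct letter names are D#, F##, B#. Arranged as a stack of thirds they read B#–D#–F##, so B# is the root (a B# minor triad).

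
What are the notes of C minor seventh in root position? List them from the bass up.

C, Eb, G, Bb

C minor seventh is C–Eb–G–Bb. Root position puts the root (C) in the bass, with the remaining tones above: C, Eb, G, Bb.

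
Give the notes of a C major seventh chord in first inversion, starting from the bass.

E, G, B, C

Spelling C major seventh: C–E–G–B. In first inversion the third is bass, giving E, G, B, C from the bottom.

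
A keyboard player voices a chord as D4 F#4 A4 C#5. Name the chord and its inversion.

Reducing to letter names: D, F#, A, C#. These stack in thirds as D–F#–A–C# — a D major seventh chord.
D is the root of D major seventh; root in the bass means root position (figured bass 7).

D major seventh, root position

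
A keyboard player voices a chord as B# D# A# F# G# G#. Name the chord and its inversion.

G# dominant ninth, first inversion

Reducing to letter names: B#, D#, A#, F#, G#. These stack in thirds as G#–B#–D#–F#–A# — a G# dominant ninth chord.
With the third (B#) in the bass, the chord is in first inversion.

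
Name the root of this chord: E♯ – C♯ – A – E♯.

Reordering E#, C#, A into stacked thirds gives A–C#–E#; the bottom of that stack, A, is the root.

A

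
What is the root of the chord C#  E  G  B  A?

A

The distinct letter names are C#, E, G, B, A. Arranged as a stack of thirds they read A–C#–E–G–B, so A is the root (an A dominant ninth chord).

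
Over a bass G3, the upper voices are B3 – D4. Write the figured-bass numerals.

5/3

The notes G, B, D stack in thirds as G–B–D — a G major triad. The bass G is the root, so this is root position: figured 5/3.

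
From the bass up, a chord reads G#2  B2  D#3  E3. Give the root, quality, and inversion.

E major seventh, first inversion

The pitch classes G#, B, D#, E arrange in thirds as E–G#–B–D#: an E major seventh chord.
The lowest note is G#, the third of the chord, so this is first inversion (figured bass 6/5).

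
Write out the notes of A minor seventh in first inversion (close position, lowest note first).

A minor seventh is A–C–E–G. First inversion puts the third (C) in the bass, with the remaining tones above: C, E, G, A.

C, E, G, A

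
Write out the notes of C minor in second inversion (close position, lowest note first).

Spelling C minor: C–Eb–G. In second inversion the fifth is bass, giving G, C, Eb from the bottom.

G, C, Eb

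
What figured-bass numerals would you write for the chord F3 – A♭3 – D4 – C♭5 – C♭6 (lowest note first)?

The notes F, Ab, D, Cb stack in thirds as D–F–Ab–Cb — a D diminished seventh chord. The bass F is the third, so this is first inversion: figured 6/5.

6/5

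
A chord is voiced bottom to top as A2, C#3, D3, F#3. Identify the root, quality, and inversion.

Reducing to letter names: A, C#, D, F#. These stack in thirds as D–F#–A–C# — a D major seventh chord.
The lowest note is A, the fifth of the chord, so this is second inversion (figured bass 4/3).

D major seventh, second inversion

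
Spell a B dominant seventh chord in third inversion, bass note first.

A, B, D#, F#

The chord tones are B–D#–F#–A. With the seventh (A) lowest for third inversion: A, B, D#, F#.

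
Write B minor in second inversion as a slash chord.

Second inversion of B minor has the fifth (F#) in the bass. As a slash chord: Bm/F#.

Bm/F#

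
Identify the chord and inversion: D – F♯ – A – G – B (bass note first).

The distinct note names are D, F#, A, G, B. Stacked in thirds they read G–B–D–F#–A, which is a major ninth chord on G.
D is the fifth of G major ninth; fifth in the bass means second inversion.

G major ninth, second inversion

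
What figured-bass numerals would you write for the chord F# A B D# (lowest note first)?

4/3

The notes F#, A, B, D# stack in thirds as B–D#–F#–A — a B dominant seventh chord. The bass F# is the fifth, so this is second inversion: figured 4/3.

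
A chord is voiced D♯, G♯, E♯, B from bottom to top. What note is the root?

Reordering D#, G#, E#, B into stacked thirds gives E#–G#–B–D#; the bottom of that stack, E#, is the root.

E#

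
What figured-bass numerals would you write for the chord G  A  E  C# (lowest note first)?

The notes G, A, E, C# stack in thirds as A–C#–E–G — an A dominant seventh chord. The bass G is the seventh, so this is third inversion: figured 4/2.

4/2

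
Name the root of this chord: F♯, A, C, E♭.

F#

F#, A, C, Eb are the tones of an F# diminished seventh chord (F#–A–C–Eb), making F# the root.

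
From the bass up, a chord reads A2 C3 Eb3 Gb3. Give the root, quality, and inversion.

The distinct note names are A, C, Eb, Gb. Stacked in thirds they read A–C–Eb–Gb, which is a diminished seventh chord on A.
The lowest note is A, the root of the chord, so this is root position (figured bass 7).

A diminished seventh, root position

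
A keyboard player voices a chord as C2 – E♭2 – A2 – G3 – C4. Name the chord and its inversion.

A half-diminished seventh, first inversion

The pitch classes C, Eb, A, G arrange in thirds as A–C–Eb–G: an A half-diminished seventh chord.
The lowest note is C, the third of the chord, so this is first inversion (figured bass 6/5).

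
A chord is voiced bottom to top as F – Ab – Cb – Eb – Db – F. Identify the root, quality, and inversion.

Db dominant ninth, first inversion

The distinct note names are F, Ab, Cb, Eb, Db. Stacked in thirds they read Db–F–Ab–Cb–Eb, which is a dominant ninth chord on Db.
With the third (F) in the bass, the chord is in first inversion.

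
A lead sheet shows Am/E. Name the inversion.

Am/E means A minor with E in the bass. E is the fifth of A minor (A–C–E), so this is second inversion.

second inversion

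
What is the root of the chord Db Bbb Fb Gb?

Gb

Reordering Db, Bbb, Fb, Gb into stacked thirds gives Gb–Bbb–Db–Fb; the bottom of that stack, Gb, is the root.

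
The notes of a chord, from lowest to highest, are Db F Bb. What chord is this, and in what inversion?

Bb minor, first inversion

Reducing to letter names: Db, F, Bb. These stack in thirds as Bb–Db–F — a Bb minor triad.
Db is the third of Bb minor; third in the bass means first inversion (figured bass 6).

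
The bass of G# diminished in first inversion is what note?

The third of G# diminished (G#–B–D) is B; that is the bass in first inversion.

B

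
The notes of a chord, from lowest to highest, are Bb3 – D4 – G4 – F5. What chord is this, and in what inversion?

G minor seventh, first inversion

The pitch classes Bb, D, G, F arrange in thirds as G–Bb–D–F: a G minor seventh chord.
With the third (Bb) in the bass, the chord is in first inversion (figured bass 6/5).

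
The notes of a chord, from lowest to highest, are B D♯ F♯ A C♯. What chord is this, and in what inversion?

The pitch classes B, D#, F#, A, C# arrange in thirds as B–D#–F#–A–C#: a B dominant ninth chord.
The lowest note is B, the root of the chord, so this is root position.

B dominant ninth, root position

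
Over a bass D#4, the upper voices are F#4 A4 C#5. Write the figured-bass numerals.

The notes D#, F#, A, C# stack in thirds as D#–F#–A–C# — a D# half-diminished seventh chord. The bass D# is the root, so this is root position: figured 7.

7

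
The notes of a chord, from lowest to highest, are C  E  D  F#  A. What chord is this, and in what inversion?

The distinct note names are C, E, D, F#, A. Stacked in thirds they read D–F#–A–C–E, which is a dominant ninth chord on D.
With the seventh (C) in the bass, the chord is in third inversion.

D dominant ninth, third inversion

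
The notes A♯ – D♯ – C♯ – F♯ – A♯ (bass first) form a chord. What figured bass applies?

4/3

The notes A#, D#, C#, F# stack in thirds as D#–F#–A#–C# — a D# minor seventh chord. The bass A# is the fifth, so this is second inversion: figured 4/3.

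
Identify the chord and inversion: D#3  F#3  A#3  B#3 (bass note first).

Reducing to letter names: D#, F#, A#, B#. These stack in thirds as B#–D#–F#–A# — a B# half-diminished seventh chord.
The lowest note is D#, the third of the chord, so this is first inversion (figured bass 6/5).

B# half-diminished seventh, first inversion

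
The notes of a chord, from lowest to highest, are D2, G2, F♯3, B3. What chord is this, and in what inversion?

G major seventh, second inversion

The pitch classes D, G, F#, B arrange in thirds as G–B–D–F#: a G major seventh chord.
D is the fifth of G major seventh; fifth in the bass means second inversion (figured bass 4/3).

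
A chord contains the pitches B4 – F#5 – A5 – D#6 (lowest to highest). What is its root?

Reordering B, F#, A, D# into stacked thirds gives B–D#–F#–A; the bottom of that stack, B, is the root.

B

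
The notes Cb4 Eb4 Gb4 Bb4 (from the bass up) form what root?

Cb

Reordering Cb, Eb, Gb, Bb into stacked thirds gives Cb–Eb–Gb–Bb; the bottom of that stack, Cb, is the root.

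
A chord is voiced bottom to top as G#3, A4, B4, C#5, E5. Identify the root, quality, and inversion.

A major ninth, third inversion

The distinct note names are G#, A, B, C#, E. Stacked in thirds they read A–C#–E–G#–B, which is a major ninth chord on A.
The lowest note is G#, the seventh of the chord, so this is third inversion.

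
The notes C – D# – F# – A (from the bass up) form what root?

Reordering C, D#, F#, A into stacked thirds gives D#–F#–A–C; the bottom of that stack, D#, is the root.

D#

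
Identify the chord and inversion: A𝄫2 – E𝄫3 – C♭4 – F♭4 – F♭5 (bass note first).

The pitch classes Abb, Ebb, Cb, Fb arrange in thirds as Fb–Abb–Cb–Ebb: an Fb minor seventh chord.
The lowest note is Abb, the third of the chord, so this is first inversion (figured bass 6/5).

Fb minor seventh, first inversion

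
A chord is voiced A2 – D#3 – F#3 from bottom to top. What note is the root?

Reordering A, D#, F# into stacked thirds gives D#–F#–A; the bottom of that stack, D#, is the root.

D#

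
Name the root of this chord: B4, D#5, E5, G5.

E

The distinct letter names are B, D#, E, G. Arranged as a stack of thirds they read E–G–B–D#, so E is the root (an E minor-major seventh chord).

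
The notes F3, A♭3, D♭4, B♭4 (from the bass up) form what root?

Reordering F, Ab, Db, Bb into stacked thirds gives Bb–Db–F–Ab; the bottom of that stack, Bb, is the root.

Bb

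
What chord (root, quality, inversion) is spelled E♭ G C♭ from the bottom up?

Cb augmented, first inversion

Reducing to letter names: Eb, G, Cb. These stack in thirds as Cb–Eb–G — a Cb augmented triad.
With the third (Eb) in the bass, the chord is in first inversion (figured bass 6).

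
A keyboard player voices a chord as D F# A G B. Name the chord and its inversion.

Reducing to letter names: D, F#, A, G, B. These stack in thirds as G–B–D–F#–A — a G major ninth chord.
With the fifth (D) in the bass, the chord is in second inversion.

G major ninth, second inversion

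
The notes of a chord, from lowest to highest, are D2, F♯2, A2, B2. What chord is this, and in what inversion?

B minor seventh, first inversion

The pitch classes D, F#, A, B arrange in thirds as B–D–F#–A: a B minor seventh chord.
D is the third of B minor seventh; third in the bass means first inversion (figured bass 6/5).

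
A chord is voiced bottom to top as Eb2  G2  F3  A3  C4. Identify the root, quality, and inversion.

Reducing to letter names: Eb, G, F, A, C. These stack in thirds as F–A–C–Eb–G — an F dominant ninth chord.
Eb is the seventh of F dominant ninth; seventh in the bass means third inversion.

F dominant ninth, third inversion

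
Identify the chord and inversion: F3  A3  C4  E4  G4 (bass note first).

The distinct note names are F, A, C, E, G. Stacked in thirds they read F–A–C–E–G, which is a major ninth chord on F.
The lowest note is F, the root of the chord, so this is root position.

F major ninth, root position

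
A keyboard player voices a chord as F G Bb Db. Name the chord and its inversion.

The distinct note names are F, G, Bb, Db. Stacked in thirds they read G–Bb–Db–F, which is a half-diminished seventh chord on G.
The lowest note is F, the seventh of the chord, so this is third inversion (figured bass 4/2).

G half-diminished seventh, third inversion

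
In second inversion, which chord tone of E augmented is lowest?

E augmented is E–G#–B#. Second inversion places the fifth in the bass: B#.

B#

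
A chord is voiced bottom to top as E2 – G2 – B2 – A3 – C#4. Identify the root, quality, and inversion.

A dominant ninth, second inversion

The distinct note names are E, G, B, A, C#. Stacked in thirds they read A–C#–E–G–B, which is a dominant ninth chord on A.
E is the fifth of A dominant ninth; fifth in the bass means second inversion.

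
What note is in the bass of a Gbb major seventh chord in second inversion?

Gbb major seventh is Gbb–Bbb–Dbb–Fb. Second inversion places the fifth in the bass: Dbb.

Dbb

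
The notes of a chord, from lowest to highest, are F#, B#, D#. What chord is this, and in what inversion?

The pitch classes F#, B#, D# arrange in thirds as B#–D#–F#: a B# diminished triad.
With the fifth (F#) in the bass, the chord is in second inversion (figured bass 6/4).

B# diminished, second inversion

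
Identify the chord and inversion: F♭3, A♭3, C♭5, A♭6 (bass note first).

Fb major, root position

The distinct note names are Fb, Ab, Cb. Stacked in thirds they read Fb–Ab–Cb, which is a major triad on Fb.
Fb is the root of Fb major; root in the bass means root position (figured bass 5/3).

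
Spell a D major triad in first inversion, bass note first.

F#, A, D

Spelling D major: D–F#–A. In first inversion the third is bass, giving F#, A, D from the bottom.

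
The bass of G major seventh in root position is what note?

G

G major seventh is G–B–D–F#. Root position places the root in the bass: G.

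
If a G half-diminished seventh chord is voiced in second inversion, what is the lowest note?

G half-diminished seventh is G–Bb–Db–F. Second inversion places the fifth in the bass: Db.

Db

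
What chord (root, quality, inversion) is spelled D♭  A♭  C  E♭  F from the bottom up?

Db major ninth, root position

The pitch classes Db, Ab, C, Eb, F arrange in thirds as Db–F–Ab–C–Eb: a Db major ninth chord.
Db is the root of Db major ninth; root in the bass means root position.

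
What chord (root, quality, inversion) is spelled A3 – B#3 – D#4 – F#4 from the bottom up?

Reducing to letter names: A, B#, D#, F#. These stack in thirds as B#–D#–F#–A — a B# diminished seventh chord.
The lowest note is A, the seventh of the chord, so this is third inversion (figured bass 4/2).

B# diminished seventh, third inversion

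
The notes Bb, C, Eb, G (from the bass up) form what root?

Reordering Bb, C, Eb, G into stacked thirds gives C–Eb–G–Bb; the bottom of that stack, C, is the root.

C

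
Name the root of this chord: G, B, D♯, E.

E

G, B, D#, E are the tones of an E minor-major seventh chord (E–G–B–D#), making E the root.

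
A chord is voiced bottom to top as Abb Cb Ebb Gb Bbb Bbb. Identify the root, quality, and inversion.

Abb major ninth, root position

The pitch classes Abb, Cb, Ebb, Gb, Bbb arrange in thirds as Abb–Cb–Ebb–Gb–Bbb: an Abb major ninth chord.
Abb is the root of Abb major ninth; root in the bass means root position.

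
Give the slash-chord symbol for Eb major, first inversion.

First inversion of Eb major has the third (G) in the bass. As a slash chord: EbM/G.

EbM/G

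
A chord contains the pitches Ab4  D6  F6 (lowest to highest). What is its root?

D

The distinct letter names are Ab, D, F. Arranged as a stack of thirds they read D–F–Ab, so D is the root (a D diminished triad).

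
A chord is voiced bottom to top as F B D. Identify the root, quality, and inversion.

B diminished, second inversion

The pitch classes F, B, D arrange in thirds as B–D–F: a B diminished triad.
With the fifth (F) in the bass, the chord is in second inversion (figured bass 6/4).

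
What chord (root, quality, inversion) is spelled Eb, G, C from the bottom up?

The pitch classes Eb, G, C arrange in thirds as C–Eb–G: a C minor triad.
Eb is the third of C minor; third in the bass means first inversion (figured bass 6).

C minor, first inversion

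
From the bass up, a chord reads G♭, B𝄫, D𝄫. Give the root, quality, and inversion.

Gb diminished, root position

The pitch classes Gb, Bbb, Dbb arrange in thirds as Gb–Bbb–Dbb: a Gb diminished triad.
Gb is the root of Gb diminished; root in the bass means root position (figured bass 5/3).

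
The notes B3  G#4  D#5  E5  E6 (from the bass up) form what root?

E

Reordering B, G#, D#, E into stacked thirds gives E–G#–B–D#; the bottom of that stack, E, is the root.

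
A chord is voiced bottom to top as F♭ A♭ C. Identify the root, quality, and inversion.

Fb augmented, root position

The pitch classes Fb, Ab, C arrange in thirds as Fb–Ab–C: an Fb augmented triad.
The lowest note is Fb, the root of the chord, so this is root position (figured bass 5/3).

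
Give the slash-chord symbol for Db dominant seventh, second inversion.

Second inversion of Db dominant seventh has the fifth (Ab) in the bass. As a slash chord: Db7/Ab.

Db7/Ab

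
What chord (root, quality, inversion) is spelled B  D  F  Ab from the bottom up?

Reducing to letter names: B, D, F, Ab. These stack in thirds as B–D–F–Ab — a B diminished seventh chord.
B is the root of B diminished seventh; root in the bass means root position (figured bass 7).

B diminished seventh, root position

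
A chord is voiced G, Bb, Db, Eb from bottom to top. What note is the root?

Reordering G, Bb, Db, Eb into stacked thirds gives Eb–G–Bb–Db; the bottom of that stack, Eb, is the root.

Eb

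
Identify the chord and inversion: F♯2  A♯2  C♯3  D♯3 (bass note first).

D# minor seventh, first inversion

Reducing to letter names: F#, A#, C#, D#. These stack in thirds as D#–F#–A#–C# — a D# minor seventh chord.
The lowest note is F#, the third of the chord, so this is first inversion (figured bass 6/5).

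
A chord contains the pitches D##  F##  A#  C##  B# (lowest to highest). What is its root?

B#

Reordering D##, F##, A#, C##, B# into stacked thirds gives B#–D##–F##–A#–C##; the bottom of that stack, B#, is the root.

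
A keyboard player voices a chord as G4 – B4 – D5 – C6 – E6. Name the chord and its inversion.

The pitch classes G, B, D, C, E arrange in thirds as C–E–G–B–D: a C major ninth chord.
With the fifth (G) in the bass, the chord is in second inversion.

C major ninth, second inversion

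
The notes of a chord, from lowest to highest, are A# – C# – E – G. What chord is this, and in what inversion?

The pitch classes A#, C#, E, G arrange in thirds as A#–C#–E–G: an A# diminished seventh chord.
With the root (A#) in the bass, the chord is in root position (figured bass 7).

A# diminished seventh, root position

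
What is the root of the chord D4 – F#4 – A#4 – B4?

B

The distinct letter names are D, F#, A#, B. Arranged as a stack of thirds they read B–D–F#–A#, so B is the root (a B minor-major seventh chord).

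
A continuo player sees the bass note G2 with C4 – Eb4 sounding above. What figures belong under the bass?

6/4

The notes G, C, Eb stack in thirds as C–Eb–G — a C minor triad. The bass G is the fifth, so this is second inversion: figured 6/4.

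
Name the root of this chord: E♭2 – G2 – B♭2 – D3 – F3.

Reordering Eb, G, Bb, D, F into stacked thirds gives Eb–G–Bb–D–F; the bottom of that stack, Eb, is the root.

Eb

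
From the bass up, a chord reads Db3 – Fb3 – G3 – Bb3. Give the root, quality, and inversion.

G diminished seventh, second inversion

Reducing to letter names: Db, Fb, G, Bb. These stack in thirds as G–Bb–Db–Fb — a G diminished seventh chord.
The lowest note is Db, the fifth of the chord, so this is second inversion (figured bass 4/3).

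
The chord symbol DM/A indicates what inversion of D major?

DM/A means D major with A in the bass. A is the fifth of D major (D–F#–A), so this is second inversion.

second inversion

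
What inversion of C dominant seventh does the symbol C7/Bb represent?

C7/Bb means C dominant seventh with Bb in the bass. Bb is the seventh of C dominant seventh (C–E–G–Bb), so this is third inversion.

third inversion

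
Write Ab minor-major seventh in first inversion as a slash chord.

Abm(maj7)/Cb

First inversion of Ab minor-major seventh has the third (Cb) in the bass. As a slash chord: Abm(maj7)/Cb.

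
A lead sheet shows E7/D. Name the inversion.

third inversion

E7/D means E dominant seventh with D in the bass. D is the seventh of E dominant seventh (E–G#–B–D), so this is third inversion.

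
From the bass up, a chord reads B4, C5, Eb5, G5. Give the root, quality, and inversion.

The pitch classes B, C, Eb, G arrange in thirds as C–Eb–G–B: a C minor-major seventh chord.
The lowest note is B, the seventh of the chord, so this is third inversion (figured bass 4/2).

C minor-major seventh, third inversion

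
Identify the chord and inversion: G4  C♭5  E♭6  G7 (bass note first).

Cb augmented, second inversion

The pitch classes G, Cb, Eb arrange in thirds as Cb–Eb–G: a Cb augmented triad.
G is the fifth of Cb augmented; fifth in the bass means second inversion (figured bass 6/4).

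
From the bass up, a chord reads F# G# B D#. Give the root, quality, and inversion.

The pitch classes F#, G#, B, D# arrange in thirds as G#–B–D#–F#: a G# minor seventh chord.
F# is the seventh of G# minor seventh; seventh in the bass means third inversion (figured bass 4/2).

G# minor seventh, third inversion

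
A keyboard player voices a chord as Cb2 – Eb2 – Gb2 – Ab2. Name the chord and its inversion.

The pitch classes Cb, Eb, Gb, Ab arrange in thirds as Ab–Cb–Eb–Gb: an Ab minor seventh chord.
The lowest note is Cb, the third of the chord, so this is first inversion (figured bass 6/5).

Ab minor seventh, first inversion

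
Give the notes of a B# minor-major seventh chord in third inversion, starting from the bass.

Spelling B# minor-major seventh: B#–D#–F##–A##. In third inversion the seventh is bass, giving A##, B#, D#, F## from the bottom.

A##, B#, D#, F##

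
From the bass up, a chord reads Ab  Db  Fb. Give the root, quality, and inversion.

Db minor, second inversion

The distinct note names are Ab, Db, Fb. Stacked in thirds they read Db–Fb–Ab, which is a minor triad on Db.
With the fifth (Ab) in the bass, the chord is in second inversion (figured bass 6/4).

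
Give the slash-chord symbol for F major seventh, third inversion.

Fmaj7/E

Third inversion of F major seventh has the seventh (E) in the bass. As a slash chord: Fmaj7/E.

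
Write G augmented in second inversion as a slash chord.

Gaug/D#

Second inversion of G augmented has the fifth (D#) in the bass. As a slash chord: Gaug/D#.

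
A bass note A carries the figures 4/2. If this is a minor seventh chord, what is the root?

The figures 4/2 mean the seventh of the chord is in the bass. If A is the seventh of a minor seventh chord, the root is B (chord tones B–D–F#–A).

B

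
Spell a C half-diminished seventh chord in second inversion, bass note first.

Gb, Bb, C, Eb

The chord tones are C–Eb–Gb–Bb. With the fifth (Gb) lowest for second inversion: Gb, Bb, C, Eb.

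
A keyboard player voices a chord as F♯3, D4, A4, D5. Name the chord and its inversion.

D major, first inversion

The distinct note names are F#, D, A. Stacked in thirds they read D–F#–A, which is a major triad on D.
The lowest note is F#, the third of the chord, so this is first inversion (figured bass 6).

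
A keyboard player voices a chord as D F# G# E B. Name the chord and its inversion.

The distinct note names are D, F#, G#, E, B. Stacked in thirds they read E–G#–B–D–F#, which is a dominant ninth chord on E.
The lowest note is D, the seventh of the chord, so this is third inversion.

E dominant ninth, third inversion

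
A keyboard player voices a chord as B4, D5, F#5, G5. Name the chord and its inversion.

Reducing to letter names: B, D, F#, G. These stack in thirds as G–B–D–F# — a G major seventh chord.
B is the third of G major seventh; third in the bass means first inversion (figured bass 6/5).

G major seventh, first inversion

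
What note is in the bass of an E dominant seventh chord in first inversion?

G#

E dominant seventh is E–G#–B–D. First inversion places the third in the bass: G#.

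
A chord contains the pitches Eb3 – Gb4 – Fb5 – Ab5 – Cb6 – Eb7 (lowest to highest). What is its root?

Eb, Gb, Fb, Ab, Cb are the tones of an Fb major ninth chord (Fb–Ab–Cb–Eb–Gb), making Fb the root.

Fb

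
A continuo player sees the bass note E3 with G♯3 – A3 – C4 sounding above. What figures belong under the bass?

The notes E, G#, A, C stack in thirds as A–C–E–G# — an A minor-major seventh chord. The bass E is the fifth, so this is second inversion: figured 4/3.

4/3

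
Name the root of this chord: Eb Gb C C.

Reordering Eb, Gb, C into stacked thirds gives C–Eb–Gb; the bottom of that stack, C, is the root.

C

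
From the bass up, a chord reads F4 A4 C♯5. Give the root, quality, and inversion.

F augmented, root position

The pitch classes F, A, C# arrange in thirds as F–A–C#: an F augmented triad.
The lowest note is F, the root of the chord, so this is root position (figured bass 5/3).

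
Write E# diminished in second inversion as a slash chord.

Second inversion of E# diminished has the fifth (B) in the bass. As a slash chord: E#dim/B.

E#dim/B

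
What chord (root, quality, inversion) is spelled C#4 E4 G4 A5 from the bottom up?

Reducing to letter names: C#, E, G, A. These stack in thirds as A–C#–E–G — an A dominant seventh chord.
C# is the third of A dominant seventh; third in the bass means first inversion (figured bass 6/5).

A dominant seventh, first inversion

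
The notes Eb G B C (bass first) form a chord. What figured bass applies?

6/5

The notes Eb, G, B, C stack in thirds as C–Eb–G–B — a C minor-major seventh chord. The bass Eb is the third, so this is first inversion: figured 6/5.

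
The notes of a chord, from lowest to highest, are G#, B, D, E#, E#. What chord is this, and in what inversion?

The distinct note names are G#, B, D, E#. Stacked in thirds they read E#–G#–B–D, which is a diminished seventh chord on E#.
With the third (G#) in the bass, the chord is in first inversion (figured bass 6/5).

E# diminished seventh, first inversion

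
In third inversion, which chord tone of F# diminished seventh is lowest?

Eb

The seventh of F# diminished seventh (F#–A–C–Eb) is Eb; that is the bass in third inversion.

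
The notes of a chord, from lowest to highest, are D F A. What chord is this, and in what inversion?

D minor, root position

The distinct note names are D, F, A. Stacked in thirds they read D–F–A, which is a minor triad on D.
D is the root of D minor; root in the bass means root position (figured bass 5/3).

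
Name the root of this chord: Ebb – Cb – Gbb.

Reordering Ebb, Cb, Gbb into stacked thirds gives Cb–Ebb–Gbb; the bottom of that stack, Cb, is the root.

Cb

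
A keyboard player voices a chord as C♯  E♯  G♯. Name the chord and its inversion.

C# major, root position

The pitch classes C#, E#, G# arrange in thirds as C#–E#–G#: a C# major triad.
C# is the root of C# major; root in the bass means root position (figured bass 5/3).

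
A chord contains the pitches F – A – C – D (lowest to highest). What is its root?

D

The distinct letter names are F, A, C, D. Arranged as a stack of thirds they read D–F–A–C, so D is the root (a D minor seventh chord).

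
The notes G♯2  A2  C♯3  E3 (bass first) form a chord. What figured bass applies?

4/2

The notes G#, A, C#, E stack in thirds as A–C#–E–G# — an A major seventh chord. The bass G# is the seventh, so this is third inversion: figured 4/2.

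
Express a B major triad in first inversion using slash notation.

First inversion of B major has the third (D#) in the bass. As a slash chord: BM/D#.

BM/D#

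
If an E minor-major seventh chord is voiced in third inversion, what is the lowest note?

The seventh of E minor-major seventh (E–G–B–D#) is D#; that is the bass in third inversion.

D#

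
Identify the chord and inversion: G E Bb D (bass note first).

E half-diminished seventh, first inversion

The distinct note names are G, E, Bb, D. Stacked in thirds they read E–G–Bb–D, which is a half-diminished seventh chord on E.
G is the third of E half-diminished seventh; third in the bass means first inversion (figured bass 6/5).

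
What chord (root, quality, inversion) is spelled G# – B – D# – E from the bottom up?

E major seventh, first inversion

The pitch classes G#, B, D#, E arrange in thirds as E–G#–B–D#: an E major seventh chord.
The lowest note is G#, the third of the chord, so this is first inversion (figured bass 6/5).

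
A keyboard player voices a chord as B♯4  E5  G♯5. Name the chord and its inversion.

E augmented, second inversion

The pitch classes B#, E, G# arrange in thirds as E–G#–B#: an E augmented triad.
The lowest note is B#, the fifth of the chord, so this is second inversion (figured bass 6/4).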